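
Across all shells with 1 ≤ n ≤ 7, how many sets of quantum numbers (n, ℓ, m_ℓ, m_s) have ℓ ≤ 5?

Count contributing orbitals for each principal shell:
n=1 → 1; n=2 → 4; n=3 → 9; n=4 → 16; n=5 → 25; n=6 → 36; n=7 → 36.
Orbitals: 1 + 4 + 9 + 16 + 25 + 36 + 36 = 127. Including both spin states (m_s = ±1/2) gives 2 × 127 = 254 states.

254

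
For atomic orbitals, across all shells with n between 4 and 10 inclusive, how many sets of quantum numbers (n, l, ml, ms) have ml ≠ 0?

644

Treat each shell separately and count matching orbitals:
n=4 → 12; n=5 → 20; n=6 → 30; n=7 → 42; n=8 → 56; n=9 → 72; n=10 → 90.
Orbitals: 12 + 20 + 30 + 42 + 56 + 72 + 90 = 322. Including both spin states (ms = ±1/2) gives 2 × 322 = 644 states.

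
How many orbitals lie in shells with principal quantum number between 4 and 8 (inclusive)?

190

Shell n has n² orbitals: 4²=16 + 5²=25 + 6²=36 + 7²=49 + 8²=64 = 190 orbitals.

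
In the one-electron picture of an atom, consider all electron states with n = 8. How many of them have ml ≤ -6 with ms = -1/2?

Orbitals with ml ≤ -6, by l: l=6 → 1; l=7 → 2.
Orbitals: 1 + 2 = 3. With ms fixed to a single value there is one state per orbital, giving 3 states.

3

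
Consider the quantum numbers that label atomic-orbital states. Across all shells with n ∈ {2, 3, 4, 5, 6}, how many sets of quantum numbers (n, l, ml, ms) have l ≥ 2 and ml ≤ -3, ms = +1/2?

For each n in the range, tally the orbitals obeying l ≥ 2 and ml ≤ -3:
n=4 → 1; n=5 → 3; n=6 → 6.
Orbitals: 1 + 3 + 6 = 10. With ms fixed to +1/2 there is one state per orbital, so 10 states.

10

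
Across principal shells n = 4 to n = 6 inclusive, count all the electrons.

Shell n has n² orbitals: 4²=16 + 5²=25 + 6²=36 = 77 orbitals.
Two spin states per orbital: 2 × 77 = 154 electrons.

154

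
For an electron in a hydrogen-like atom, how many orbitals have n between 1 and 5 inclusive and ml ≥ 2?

Per-shell orbital counts meeting the constraint:
n=3 → 1; n=4 → 3; n=5 → 6.
Total orbitals: 1 + 3 + 6 = 10.

10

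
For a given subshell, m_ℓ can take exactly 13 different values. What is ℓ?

ℓ = 6 (i)

m_ℓ ranges over 2ℓ+1 integers, so 2ℓ+1 = 13 ⇒ ℓ = 6.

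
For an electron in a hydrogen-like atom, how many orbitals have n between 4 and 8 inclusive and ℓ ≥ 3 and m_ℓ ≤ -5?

10

Go shell by shell, enumerating (ℓ, m_ℓ) with ℓ ≥ 3 and m_ℓ ≤ -5:
n=6 → 1; n=7 → 3; n=8 → 6.
Total orbitals: 1 + 3 + 6 = 10.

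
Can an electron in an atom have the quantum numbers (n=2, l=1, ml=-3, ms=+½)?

The magnetic quantum number must satisfy −l ≤ ml ≤ l. With l = 1, ml can only be -1, 0, 1, so ml = -3 is forbidden.

No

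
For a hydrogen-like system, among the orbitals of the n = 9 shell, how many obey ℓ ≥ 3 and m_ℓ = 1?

The (ℓ, m_ℓ) pairs meeting ℓ ≥ 3 and m_ℓ = 1 give: ℓ=3 → 1; ℓ=4 → 1; ℓ=5 → 1; ℓ=6 → 1; ℓ=7 → 1; ℓ=8 → 1.
Total orbitals: 1 + 1 + 1 + 1 + 1 + 1 = 6.

6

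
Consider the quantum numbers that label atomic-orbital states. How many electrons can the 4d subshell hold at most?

10

A subshell with l = 2 has 2l+1 = 5 orbitals, each holding 2 electrons (spin ±1/2), so 5 × 2 = 10.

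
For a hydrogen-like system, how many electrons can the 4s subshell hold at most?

A subshell with l = 0 has 2l+1 = 1 orbital, each holding 2 electrons (spin ±1/2), so 1 × 2 = 2.

2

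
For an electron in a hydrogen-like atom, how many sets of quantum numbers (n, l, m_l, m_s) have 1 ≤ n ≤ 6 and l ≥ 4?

58

Per-shell orbital counts meeting the constraint:
n=5 → 9; n=6 → 20.
Orbitals: 9 + 20 = 29. Including both spin states (m_s = ±1/2) gives 2 × 29 = 58 states.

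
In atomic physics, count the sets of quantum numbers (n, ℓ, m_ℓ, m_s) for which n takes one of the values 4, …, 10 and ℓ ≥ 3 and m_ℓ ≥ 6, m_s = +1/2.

20

Work shell by shell — for each n, count the (ℓ, m_ℓ) pairs that satisfy ℓ ≥ 3 and m_ℓ ≥ 6:
n=7 → 1; n=8 → 3; n=9 → 6; n=10 → 10.
Orbitals: 1 + 3 + 6 + 10 = 20. With m_s fixed to +1/2 there is one state per orbital, so 20 states.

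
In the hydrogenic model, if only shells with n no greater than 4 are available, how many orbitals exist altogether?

30

Total orbitals = 1² + 2² + 3² + 4² = 30.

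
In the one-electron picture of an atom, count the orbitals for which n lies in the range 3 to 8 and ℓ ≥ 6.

Treat each shell separately and count matching orbitals:
n=7 → 13; n=8 → 28.
Total orbitals: 13 + 28 = 41.

41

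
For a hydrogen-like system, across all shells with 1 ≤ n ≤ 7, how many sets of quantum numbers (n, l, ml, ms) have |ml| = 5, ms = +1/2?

Go shell by shell, enumerating (l, ml) with |ml| = 5:
n=6 → 2; n=7 → 4.
Orbitals: 2 + 4 = 6. With ms fixed to +1/2 there is one state per orbital, so 6 states.

6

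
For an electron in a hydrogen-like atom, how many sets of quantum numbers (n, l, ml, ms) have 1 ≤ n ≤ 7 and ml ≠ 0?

224

For each n in the range, tally the orbitals obeying ml ≠ 0:
n=2 → 2; n=3 → 6; n=4 → 12; n=5 → 20; n=6 → 30; n=7 → 42.
Orbitals: 2 + 6 + 12 + 20 + 30 + 42 = 112. Including both spin states (ms = ±1/2) gives 2 × 112 = 224 states.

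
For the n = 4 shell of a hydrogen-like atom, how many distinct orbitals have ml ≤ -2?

3

The (l, ml) pairs meeting ml ≤ -2 give: l=2 → 1; l=3 → 2.
Total orbitals: 1 + 2 = 3.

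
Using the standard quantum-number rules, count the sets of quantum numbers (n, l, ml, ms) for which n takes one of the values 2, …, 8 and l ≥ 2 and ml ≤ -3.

For each n in the range, tally the orbitals obeying l ≥ 2 and ml ≤ -3:
n=4 → 1; n=5 → 3; n=6 → 6; n=7 → 10; n=8 → 15.
Orbitals: 1 + 3 + 6 + 10 + 15 = 35. Including both spin states (ms = ±1/2) gives 2 × 35 = 70 states.

70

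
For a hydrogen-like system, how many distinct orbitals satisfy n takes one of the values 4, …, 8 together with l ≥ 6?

Count contributing orbitals for each principal shell:
n=7 → 13; n=8 → 28.
Total orbitals: 13 + 28 = 41.

41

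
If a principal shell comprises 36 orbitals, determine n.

n² = 36 ⇒ n = 6.

n = 6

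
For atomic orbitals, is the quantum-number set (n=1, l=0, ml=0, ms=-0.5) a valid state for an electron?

n = 1 is a positive integer. l = 0 satisfies 0 ≤ l ≤ n−1 = 0. ml = 0 lies in the range −l … +l (here 0). ms = -1/2 is one of ±1/2.
All four constraints are satisfied.

Yes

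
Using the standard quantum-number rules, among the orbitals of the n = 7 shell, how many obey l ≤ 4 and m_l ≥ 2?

6

Per l-value: l=2 → 1; l=3 → 2; l=4 → 3.
Total orbitals: 1 + 2 + 3 = 6.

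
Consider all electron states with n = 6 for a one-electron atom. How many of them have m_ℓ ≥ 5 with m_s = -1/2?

1

Go through ℓ = 0, …, 5 (the values permitted for n = 6).
Contributions: ℓ=5 → 1.
Orbitals: 1. With m_s fixed to a single value there is one state per orbital, giving 1 state.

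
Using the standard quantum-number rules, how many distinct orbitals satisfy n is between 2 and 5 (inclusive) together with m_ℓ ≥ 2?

Work shell by shell — for each n, count the (ℓ, m_ℓ) pairs that satisfy m_ℓ ≥ 2:
n=3 → 1; n=4 → 3; n=5 → 6.
Total orbitals: 1 + 3 + 6 = 10.

10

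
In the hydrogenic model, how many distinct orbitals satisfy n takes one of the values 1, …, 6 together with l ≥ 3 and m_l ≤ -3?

10

Per-shell orbital counts meeting the constraint:
n=4 → 1; n=5 → 3; n=6 → 6.
Total orbitals: 1 + 3 + 6 = 10.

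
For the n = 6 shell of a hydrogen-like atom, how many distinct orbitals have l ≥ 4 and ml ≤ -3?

5

The n = 6 shell has l = 0 through 5; check each.
The (l, ml) pairs meeting l ≥ 4 and ml ≤ -3 give: l=4 → 2; l=5 → 3.
Total orbitals: 2 + 3 = 5.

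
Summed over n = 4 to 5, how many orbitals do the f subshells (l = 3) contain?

An f subshell (l = 3) exists for every n ≥ 4, so shells n = 4, 5 each contribute one — 2 subshells.
Since each f subshell has 2·3+1 = 7 orbitals, the total is 2 × 7 = 14.

14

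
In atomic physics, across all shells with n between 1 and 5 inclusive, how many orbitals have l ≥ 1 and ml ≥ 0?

Treat each shell separately and count matching orbitals:
n=2 → 2; n=3 → 5; n=4 → 9; n=5 → 14.
Total orbitals: 2 + 5 + 9 + 14 = 30.

30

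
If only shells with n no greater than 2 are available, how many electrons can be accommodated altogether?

Total orbitals = 1² + 2² = 5. Doubling for spin gives 10 electrons.

10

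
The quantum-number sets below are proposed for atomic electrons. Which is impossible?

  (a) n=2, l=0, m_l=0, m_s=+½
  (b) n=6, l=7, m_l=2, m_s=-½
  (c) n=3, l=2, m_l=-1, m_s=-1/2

(b)

(b) has l = 7 ≥ n = 6, violating 0 ≤ l ≤ n−1.
The remaining sets (a), (c) satisfy all four rules.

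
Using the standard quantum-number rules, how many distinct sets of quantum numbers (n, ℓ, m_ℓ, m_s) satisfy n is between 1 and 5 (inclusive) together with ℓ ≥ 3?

46

Go shell by shell, enumerating (ℓ, m_ℓ) with ℓ ≥ 3:
n=4 → 7; n=5 → 16.
Orbitals: 7 + 16 = 23. Including both spin states (m_s = ±1/2) gives 2 × 23 = 46 states.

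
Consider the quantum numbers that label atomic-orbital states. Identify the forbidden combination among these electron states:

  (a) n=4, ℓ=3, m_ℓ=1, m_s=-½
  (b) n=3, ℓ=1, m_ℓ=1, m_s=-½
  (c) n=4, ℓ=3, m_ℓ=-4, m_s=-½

(c)

(c) has |m_ℓ| = 4 > ℓ = 3, violating −ℓ ≤ m_ℓ ≤ ℓ.
The remaining sets (a), (b) satisfy all four rules.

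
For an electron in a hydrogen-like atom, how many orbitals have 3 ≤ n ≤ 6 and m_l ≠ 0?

Work shell by shell — for each n, count the (l, m_l) pairs that satisfy m_l ≠ 0:
n=3 → 6; n=4 → 12; n=5 → 20; n=6 → 30.
Total orbitals: 6 + 12 + 20 + 30 = 68.

68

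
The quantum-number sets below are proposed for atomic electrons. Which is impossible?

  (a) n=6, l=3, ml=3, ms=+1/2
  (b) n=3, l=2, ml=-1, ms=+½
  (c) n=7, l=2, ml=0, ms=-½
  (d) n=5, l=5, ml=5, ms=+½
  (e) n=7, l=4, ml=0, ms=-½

(d)

(d) has l = 5 ≥ n = 5, violating 0 ≤ l ≤ n−1.
The remaining sets (a), (b), (c), (e) satisfy all four rules.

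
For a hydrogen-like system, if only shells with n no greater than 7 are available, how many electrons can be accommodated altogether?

280

Total orbitals = 1² + 2² + 3² + 4² + 5² + 6² + 7² = 140. Doubling for spin gives 280 electrons.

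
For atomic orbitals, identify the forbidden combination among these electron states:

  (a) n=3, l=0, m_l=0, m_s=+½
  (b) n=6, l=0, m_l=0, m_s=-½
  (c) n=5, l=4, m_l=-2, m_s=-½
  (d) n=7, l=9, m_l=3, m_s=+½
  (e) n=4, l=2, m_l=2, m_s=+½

(d)

(d) has l = 9 ≥ n = 7, violating 0 ≤ l ≤ n−1.
The remaining sets (a), (b), (c), (e) satisfy all four rules.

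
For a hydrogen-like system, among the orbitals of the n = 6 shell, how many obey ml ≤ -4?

Orbitals with ml ≤ -4, by l: l=4 → 1; l=5 → 2.
Total orbitals: 1 + 2 = 3.

3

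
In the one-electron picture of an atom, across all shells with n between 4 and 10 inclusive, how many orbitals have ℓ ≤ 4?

Work shell by shell — for each n, count the (ℓ, m_ℓ) pairs that satisfy ℓ ≤ 4:
n=4 → 16; n=5 → 25; n=6 → 25; n=7 → 25; n=8 → 25; n=9 → 25; n=10 → 25.
Total orbitals: 16 + 25 + 25 + 25 + 25 + 25 + 25 = 166.

166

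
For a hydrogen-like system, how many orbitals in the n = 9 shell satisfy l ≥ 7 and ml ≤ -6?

With n = 9 the allowed l are 0, 1, …, 8.
The (l, ml) pairs meeting l ≥ 7 and ml ≤ -6 give: l=7 → 2; l=8 → 3.
Total orbitals: 2 + 3 = 5.

5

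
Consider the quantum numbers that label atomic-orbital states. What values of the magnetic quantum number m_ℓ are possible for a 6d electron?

The 6d subshell has ℓ = 2, and m_ℓ takes every integer from −ℓ to +ℓ. With ℓ = 2 that gives the 5 values -2, -1, 0, 1, 2.

-2, -1, 0, 1, 2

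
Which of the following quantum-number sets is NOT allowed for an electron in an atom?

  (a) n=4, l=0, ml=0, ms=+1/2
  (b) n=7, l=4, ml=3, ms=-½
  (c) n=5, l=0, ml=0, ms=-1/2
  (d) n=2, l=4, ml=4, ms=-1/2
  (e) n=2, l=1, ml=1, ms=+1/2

(d)

(d) has l = 4 ≥ n = 2, violating 0 ≤ l ≤ n−1.
The remaining sets (a), (b), (c), (e) satisfy all four rules.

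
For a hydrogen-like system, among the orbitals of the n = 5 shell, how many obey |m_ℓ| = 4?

For n = 5, ℓ ranges over 0 … 4.
Per ℓ-value: ℓ=4 → 2.
Total orbitals: 2.

2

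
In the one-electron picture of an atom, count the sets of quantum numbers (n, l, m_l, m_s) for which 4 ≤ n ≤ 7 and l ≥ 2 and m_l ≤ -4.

Count contributing orbitals for each principal shell:
n=5 → 1; n=6 → 3; n=7 → 6.
Orbitals: 1 + 3 + 6 = 10. Including both spin states (m_s = ±1/2) gives 2 × 10 = 20 states.

20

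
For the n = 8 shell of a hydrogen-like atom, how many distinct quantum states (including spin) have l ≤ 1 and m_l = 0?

Go through l = 0, …, 7 (the values permitted for n = 8).
The (l, m_l) pairs meeting l ≤ 1 and m_l = 0 give: l=0 → 1; l=1 → 1.
Orbitals: 1 + 1 = 2. Each orbital carries two spin states, so 2 × 2 = 4 states.

4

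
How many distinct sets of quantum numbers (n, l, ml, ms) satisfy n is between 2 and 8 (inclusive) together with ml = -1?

Count contributing orbitals for each principal shell:
n=2 → 1; n=3 → 2; n=4 → 3; n=5 → 4; n=6 → 5; n=7 → 6; n=8 → 7.
Orbitals: 1 + 2 + 3 + 4 + 5 + 6 + 7 = 28. Including both spin states (ms = ±1/2) gives 2 × 28 = 56 states.

56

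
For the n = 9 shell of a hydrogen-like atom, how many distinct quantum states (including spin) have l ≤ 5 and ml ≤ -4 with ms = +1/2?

3

For n = 9, l ranges over 0 … 8.
The (l, ml) pairs meeting l ≤ 5 and ml ≤ -4 give: l=4 → 1; l=5 → 2.
Orbitals: 1 + 2 = 3. With ms fixed to a single value there is one state per orbital, giving 3 states.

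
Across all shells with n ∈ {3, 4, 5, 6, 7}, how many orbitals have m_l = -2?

15

Work shell by shell — for each n, count the (l, m_l) pairs that satisfy m_l = -2:
n=3 → 1; n=4 → 2; n=5 → 3; n=6 → 4; n=7 → 5.
Total orbitals: 1 + 2 + 3 + 4 + 5 = 15.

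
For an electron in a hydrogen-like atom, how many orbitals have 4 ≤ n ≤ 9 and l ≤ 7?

Go shell by shell, enumerating (l, ml) with l ≤ 7:
n=4 → 16; n=5 → 25; n=6 → 36; n=7 → 49; n=8 → 64; n=9 → 64.
Total orbitals: 16 + 25 + 36 + 49 + 64 + 64 = 254.

254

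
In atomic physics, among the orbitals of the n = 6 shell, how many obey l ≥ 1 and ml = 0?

With n = 6 the allowed l are 0, 1, …, 5.
The (l, ml) pairs meeting l ≥ 1 and ml = 0 give: l=1 → 1; l=2 → 1; l=3 → 1; l=4 → 1; l=5 → 1.
Total orbitals: 1 + 1 + 1 + 1 + 1 = 5.

5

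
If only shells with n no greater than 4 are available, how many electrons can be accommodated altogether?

60

Total orbitals = 1² + 2² + 3² + 4² = 30. Doubling for spin gives 60 electrons.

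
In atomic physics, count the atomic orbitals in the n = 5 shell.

The n = 5 shell contains n² = 5² = 25 orbitals.

25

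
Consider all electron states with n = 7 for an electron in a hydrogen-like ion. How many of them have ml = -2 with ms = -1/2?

The n = 7 shell has l = 0 through 6; check each.
The (l, ml) pairs meeting ml = -2 give: l=2 → 1; l=3 → 1; l=4 → 1; l=5 → 1; l=6 → 1.
Orbitals: 1 + 1 + 1 + 1 + 1 = 5. With ms fixed to a single value there is one state per orbital, giving 5 states.

5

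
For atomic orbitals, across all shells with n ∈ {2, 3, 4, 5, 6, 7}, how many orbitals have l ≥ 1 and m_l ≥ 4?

10

Count contributing orbitals for each principal shell:
n=5 → 1; n=6 → 3; n=7 → 6.
Total orbitals: 1 + 3 + 6 = 10.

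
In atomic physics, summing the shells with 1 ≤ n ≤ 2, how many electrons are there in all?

10

Shell n has n² orbitals: 1²=1 + 2²=4 = 5 orbitals.
Two spin states per orbital: 2 × 5 = 10 electrons.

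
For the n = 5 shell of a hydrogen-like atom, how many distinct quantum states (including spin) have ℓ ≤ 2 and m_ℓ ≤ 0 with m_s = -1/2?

6

For n = 5, ℓ ranges over 0 … 4.
The (ℓ, m_ℓ) pairs meeting ℓ ≤ 2 and m_ℓ ≤ 0 give: ℓ=0 → 1; ℓ=1 → 2; ℓ=2 → 3.
Orbitals: 1 + 2 + 3 = 6. With m_s fixed to a single value there is one state per orbital, giving 6 states.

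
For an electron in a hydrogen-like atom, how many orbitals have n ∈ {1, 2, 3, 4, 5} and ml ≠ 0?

40

Per-shell orbital counts meeting the constraint:
n=2 → 2; n=3 → 6; n=4 → 12; n=5 → 20.
Total orbitals: 2 + 6 + 12 + 20 = 40.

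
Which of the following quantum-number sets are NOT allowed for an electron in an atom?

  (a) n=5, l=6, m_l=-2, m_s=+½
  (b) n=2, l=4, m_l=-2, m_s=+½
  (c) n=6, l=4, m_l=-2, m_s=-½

(a) and (b)

(a) has l = 6 ≥ n = 5, violating 0 ≤ l ≤ n−1.
(b) has l = 4 ≥ n = 2, violating 0 ≤ l ≤ n−1.
The remaining set (c) satisfies all four rules.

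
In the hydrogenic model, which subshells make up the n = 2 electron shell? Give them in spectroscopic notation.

For n = 2, ℓ runs from 0 to 1. In spectroscopic notation ℓ = 0,1,2,… ↔ s,p,d,f,g,h,i, so the subshells are 2s, 2p.

2s, 2p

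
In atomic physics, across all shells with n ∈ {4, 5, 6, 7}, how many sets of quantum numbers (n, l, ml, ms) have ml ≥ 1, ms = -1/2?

For each n in the range, tally the orbitals obeying ml ≥ 1:
n=4 → 6; n=5 → 10; n=6 → 15; n=7 → 21.
Orbitals: 6 + 10 + 15 + 21 = 52. With ms fixed to -1/2 there is one state per orbital, so 52 states.

52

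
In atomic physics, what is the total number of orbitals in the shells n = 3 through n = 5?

Shell n has n² orbitals: 3²=9 + 4²=16 + 5²=25 = 50 orbitals.

50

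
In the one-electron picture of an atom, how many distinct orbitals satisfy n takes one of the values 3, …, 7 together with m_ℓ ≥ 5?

4

For each n in the range, tally the orbitals obeying m_ℓ ≥ 5:
n=6 → 1; n=7 → 3.
Total orbitals: 1 + 3 = 4.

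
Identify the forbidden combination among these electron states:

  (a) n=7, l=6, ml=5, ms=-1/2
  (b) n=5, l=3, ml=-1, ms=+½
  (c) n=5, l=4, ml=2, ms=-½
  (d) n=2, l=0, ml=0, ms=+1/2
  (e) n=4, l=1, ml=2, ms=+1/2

(e) has |ml| = 2 > l = 1, violating −l ≤ ml ≤ l.
The remaining sets (a), (b), (c), (d) satisfy all four rules.

(e)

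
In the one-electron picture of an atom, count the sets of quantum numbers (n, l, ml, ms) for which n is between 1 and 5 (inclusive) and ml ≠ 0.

Per-shell orbital counts meeting the constraint:
n=2 → 2; n=3 → 6; n=4 → 12; n=5 → 20.
Orbitals: 2 + 6 + 12 + 20 = 40. Including both spin states (ms = ±1/2) gives 2 × 40 = 80 states.

80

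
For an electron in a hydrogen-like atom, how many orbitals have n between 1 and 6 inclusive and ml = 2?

For each n in the range, tally the orbitals obeying ml = 2:
n=3 → 1; n=4 → 2; n=5 → 3; n=6 → 4.
Total orbitals: 1 + 2 + 3 + 4 = 10.

10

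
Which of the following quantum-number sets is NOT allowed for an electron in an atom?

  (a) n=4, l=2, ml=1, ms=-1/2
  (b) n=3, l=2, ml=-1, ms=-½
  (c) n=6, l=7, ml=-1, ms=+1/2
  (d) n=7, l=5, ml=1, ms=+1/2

(c)

(c) has l = 7 ≥ n = 6, violating 0 ≤ l ≤ n−1.
The remaining sets (a), (b), (d) satisfy all four rules.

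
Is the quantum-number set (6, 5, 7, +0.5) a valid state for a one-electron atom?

The magnetic quantum number must satisfy −ℓ ≤ m_ℓ ≤ ℓ. With ℓ = 5, m_ℓ can only be -5, -4, -3, -2, -1, 0, 1, 2, 3, 4, 5, so m_ℓ = 7 is forbidden.

No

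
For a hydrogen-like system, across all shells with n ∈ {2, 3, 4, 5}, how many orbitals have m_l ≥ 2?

10

For each n in the range, tally the orbitals obeying m_l ≥ 2:
n=3 → 1; n=4 → 3; n=5 → 6.
Total orbitals: 1 + 3 + 6 = 10.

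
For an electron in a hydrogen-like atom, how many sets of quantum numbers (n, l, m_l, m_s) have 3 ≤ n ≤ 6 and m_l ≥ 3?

For each n in the range, tally the orbitals obeying m_l ≥ 3:
n=4 → 1; n=5 → 3; n=6 → 6.
Orbitals: 1 + 3 + 6 = 10. Including both spin states (m_s = ±1/2) gives 2 × 10 = 20 states.

20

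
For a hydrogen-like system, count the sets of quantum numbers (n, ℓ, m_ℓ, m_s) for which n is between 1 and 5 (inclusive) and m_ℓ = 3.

6

Per-shell orbital counts meeting the constraint:
n=4 → 1; n=5 → 2.
Orbitals: 1 + 2 = 3. Including both spin states (m_s = ±1/2) gives 2 × 3 = 6 states.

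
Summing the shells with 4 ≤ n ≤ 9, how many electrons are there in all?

542

Shell n has n² orbitals: 4²=16 + 5²=25 + 6²=36 + 7²=49 + 8²=64 + 9²=81 = 271 orbitals.
Two spin states per orbital: 2 × 271 = 542 electrons.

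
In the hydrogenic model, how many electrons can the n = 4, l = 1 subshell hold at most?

A subshell with l = 1 has 2l+1 = 3 orbitals, each holding 2 electrons (spin ±1/2), so 3 × 2 = 6.

6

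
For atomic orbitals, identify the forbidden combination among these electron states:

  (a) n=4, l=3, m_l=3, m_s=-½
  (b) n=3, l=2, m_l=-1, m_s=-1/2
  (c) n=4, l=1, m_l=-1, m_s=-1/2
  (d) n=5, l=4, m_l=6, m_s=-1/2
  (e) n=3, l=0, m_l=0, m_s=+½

(d)

(d) has |m_l| = 6 > l = 4, violating −l ≤ m_l ≤ l.
The remaining sets (a), (b), (c), (e) satisfy all four rules.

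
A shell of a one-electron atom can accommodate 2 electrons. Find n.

2n² = 2 ⇒ n² = 1 ⇒ n = 1.

n = 1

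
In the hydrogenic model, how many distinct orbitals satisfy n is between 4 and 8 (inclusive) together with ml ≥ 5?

10

For each n in the range, tally the orbitals obeying ml ≥ 5:
n=6 → 1; n=7 → 3; n=8 → 6.
Total orbitals: 1 + 3 + 6 = 10.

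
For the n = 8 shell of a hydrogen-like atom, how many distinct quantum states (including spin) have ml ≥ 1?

56

Go through l = 0, …, 7 (the values permitted for n = 8).
Orbitals with ml ≥ 1, by l: l=1 → 1; l=2 → 2; l=3 → 3; l=4 → 4; l=5 → 5; l=6 → 6; l=7 → 7.
Orbitals: 1 + 2 + 3 + 4 + 5 + 6 + 7 = 28. Each orbital carries two spin states, so 28 × 2 = 56 states.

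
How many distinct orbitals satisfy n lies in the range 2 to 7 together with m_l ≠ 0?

112

For each n in the range, tally the orbitals obeying m_l ≠ 0:
n=2 → 2; n=3 → 6; n=4 → 12; n=5 → 20; n=6 → 30; n=7 → 42.
Total orbitals: 2 + 6 + 12 + 20 + 30 + 42 = 112.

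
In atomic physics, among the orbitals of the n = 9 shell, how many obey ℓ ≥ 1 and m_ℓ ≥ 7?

3

With n = 9 the allowed ℓ are 0, 1, …, 8.
The (ℓ, m_ℓ) pairs meeting ℓ ≥ 1 and m_ℓ ≥ 7 give: ℓ=7 → 1; ℓ=8 → 2.
Total orbitals: 1 + 2 = 3.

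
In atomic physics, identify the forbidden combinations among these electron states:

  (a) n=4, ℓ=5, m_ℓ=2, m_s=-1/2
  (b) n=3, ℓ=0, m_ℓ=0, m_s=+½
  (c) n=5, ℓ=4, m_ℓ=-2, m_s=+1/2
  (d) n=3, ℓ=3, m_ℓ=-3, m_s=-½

(a) and (d)

(a) has ℓ = 5 ≥ n = 4, violating 0 ≤ ℓ ≤ n−1.
(d) has ℓ = 3 ≥ n = 3, violating 0 ≤ ℓ ≤ n−1.
The remaining sets (b), (c) satisfy all four rules.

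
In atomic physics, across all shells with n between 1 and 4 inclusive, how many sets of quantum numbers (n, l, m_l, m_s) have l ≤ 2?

46

Work shell by shell — for each n, count the (l, m_l) pairs that satisfy l ≤ 2:
n=1 → 1; n=2 → 4; n=3 → 9; n=4 → 9.
Orbitals: 1 + 4 + 9 + 9 = 23. Including both spin states (m_s = ±1/2) gives 2 × 23 = 46 states.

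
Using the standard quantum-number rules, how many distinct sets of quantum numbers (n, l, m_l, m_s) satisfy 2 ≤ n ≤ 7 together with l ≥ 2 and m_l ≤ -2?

70

Work shell by shell — for each n, count the (l, m_l) pairs that satisfy l ≥ 2 and m_l ≤ -2:
n=3 → 1; n=4 → 3; n=5 → 6; n=6 → 10; n=7 → 15.
Orbitals: 1 + 3 + 6 + 10 + 15 = 35. Including both spin states (m_s = ±1/2) gives 2 × 35 = 70 states.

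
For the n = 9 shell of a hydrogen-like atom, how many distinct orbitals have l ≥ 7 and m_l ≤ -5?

Go through l = 0, …, 8 (the values permitted for n = 9).
Orbitals with l ≥ 7 and m_l ≤ -5, by l: l=7 → 3; l=8 → 4.
Total orbitals: 3 + 4 = 7.

7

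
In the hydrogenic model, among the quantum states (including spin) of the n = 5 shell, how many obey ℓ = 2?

10

The n = 5 shell has ℓ = 0 through 4; check each.
The (ℓ, m_ℓ) pairs meeting ℓ = 2 give: ℓ=2 → 5.
Orbitals: 5. Each orbital carries two spin states, so 5 × 2 = 10 states.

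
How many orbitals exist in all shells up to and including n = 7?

140

Total orbitals = 1² + 2² + 3² + 4² + 5² + 6² + 7² = 140.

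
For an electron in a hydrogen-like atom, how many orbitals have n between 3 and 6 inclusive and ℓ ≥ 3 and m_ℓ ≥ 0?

28

Go shell by shell, enumerating (ℓ, m_ℓ) with ℓ ≥ 3 and m_ℓ ≥ 0:
n=4 → 4; n=5 → 9; n=6 → 15.
Total orbitals: 4 + 9 + 15 = 28.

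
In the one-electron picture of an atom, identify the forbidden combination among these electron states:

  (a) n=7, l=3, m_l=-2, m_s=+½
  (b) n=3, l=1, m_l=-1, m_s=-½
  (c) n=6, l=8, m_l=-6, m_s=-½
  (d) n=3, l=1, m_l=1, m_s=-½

(c)

(c) has l = 8 ≥ n = 6, violating 0 ≤ l ≤ n−1.
The remaining sets (a), (b), (d) satisfy all four rules.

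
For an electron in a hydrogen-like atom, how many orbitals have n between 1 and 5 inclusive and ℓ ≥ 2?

Go shell by shell, enumerating (ℓ, m_ℓ) with ℓ ≥ 2:
n=3 → 5; n=4 → 12; n=5 → 21.
Total orbitals: 5 + 12 + 21 = 38.

38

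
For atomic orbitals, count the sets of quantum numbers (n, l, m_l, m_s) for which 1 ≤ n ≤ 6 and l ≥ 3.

For each n in the range, tally the orbitals obeying l ≥ 3:
n=4 → 7; n=5 → 16; n=6 → 27.
Orbitals: 7 + 16 + 27 = 50. Including both spin states (m_s = ±1/2) gives 2 × 50 = 100 states.

100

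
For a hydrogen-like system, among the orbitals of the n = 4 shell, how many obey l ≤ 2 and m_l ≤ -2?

1

Go through l = 0, …, 3 (the values permitted for n = 4).
Orbitals with l ≤ 2 and m_l ≤ -2, by l: l=2 → 1.
Total orbitals: 1.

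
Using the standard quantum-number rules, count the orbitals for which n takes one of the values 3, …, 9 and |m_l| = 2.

56

Go shell by shell, enumerating (l, m_l) with |m_l| = 2:
n=3 → 2; n=4 → 4; n=5 → 6; n=6 → 8; n=7 → 10; n=8 → 12; n=9 → 14.
Total orbitals: 2 + 4 + 6 + 8 + 10 + 12 + 14 = 56.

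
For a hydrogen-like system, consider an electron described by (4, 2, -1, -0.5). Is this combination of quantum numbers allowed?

n = 4 is a positive integer. l = 2 satisfies 0 ≤ l ≤ n−1 = 3. ml = -1 lies in the range −l … +l (here −2 … 2). ms = -1/2 is one of ±1/2.
All four constraints are satisfied.

Allowed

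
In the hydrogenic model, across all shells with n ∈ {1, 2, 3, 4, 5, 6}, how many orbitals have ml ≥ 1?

Treat each shell separately and count matching orbitals:
n=2 → 1; n=3 → 3; n=4 → 6; n=5 → 10; n=6 → 15.
Total orbitals: 1 + 3 + 6 + 10 + 15 = 35.

35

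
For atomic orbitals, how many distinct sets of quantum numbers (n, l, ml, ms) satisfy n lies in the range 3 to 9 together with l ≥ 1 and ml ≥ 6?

20

Treat each shell separately and count matching orbitals:
n=7 → 1; n=8 → 3; n=9 → 6.
Orbitals: 1 + 3 + 6 = 10. Including both spin states (ms = ±1/2) gives 2 × 10 = 20 states.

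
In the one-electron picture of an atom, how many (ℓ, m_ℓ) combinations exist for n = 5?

The n = 5 shell contains n² = 5² = 25 orbitals.

25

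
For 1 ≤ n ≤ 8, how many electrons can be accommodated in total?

Total orbitals = 1² + 2² + 3² + 4² + 5² + 6² + 7² + 8² = 204. Doubling for spin gives 408 electrons.

408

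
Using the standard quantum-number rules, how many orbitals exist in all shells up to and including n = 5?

55

Total orbitals = 1² + 2² + 3² + 4² + 5² = 55.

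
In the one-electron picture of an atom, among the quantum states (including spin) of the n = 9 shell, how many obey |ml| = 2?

28

Orbitals with |ml| = 2, by l: l=2 → 2; l=3 → 2; l=4 → 2; l=5 → 2; l=6 → 2; l=7 → 2; l=8 → 2.
Orbitals: 2 + 2 + 2 + 2 + 2 + 2 + 2 = 14. Each orbital carries two spin states, so 14 × 2 = 28 states.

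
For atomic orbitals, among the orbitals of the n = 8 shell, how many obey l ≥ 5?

39

For n = 8, l ranges over 0 … 7.
The (l, m_l) pairs meeting l ≥ 5 give: l=5 → 11; l=6 → 13; l=7 → 15.
Total orbitals: 11 + 13 + 15 = 39.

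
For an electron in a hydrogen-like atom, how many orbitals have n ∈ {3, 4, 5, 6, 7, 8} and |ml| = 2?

42

For each n in the range, tally the orbitals obeying |ml| = 2:
n=3 → 2; n=4 → 4; n=5 → 6; n=6 → 8; n=7 → 10; n=8 → 12.
Total orbitals: 2 + 4 + 6 + 8 + 10 + 12 = 42.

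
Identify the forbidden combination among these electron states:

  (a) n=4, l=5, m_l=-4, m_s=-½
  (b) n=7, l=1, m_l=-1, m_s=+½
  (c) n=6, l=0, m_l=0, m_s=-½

(a) has l = 5 ≥ n = 4, violating 0 ≤ l ≤ n−1.
The remaining sets (b), (c) satisfy all four rules.

(a)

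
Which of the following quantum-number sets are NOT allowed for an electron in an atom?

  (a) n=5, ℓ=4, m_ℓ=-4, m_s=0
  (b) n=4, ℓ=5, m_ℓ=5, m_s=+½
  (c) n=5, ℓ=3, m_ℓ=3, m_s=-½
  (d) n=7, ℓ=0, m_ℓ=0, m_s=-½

(a) and (b)

(a) has m_s = 0, but an electron's spin must be ±1/2.
(b) has ℓ = 5 ≥ n = 4, violating 0 ≤ ℓ ≤ n−1.
The remaining sets (c), (d) satisfy all four rules.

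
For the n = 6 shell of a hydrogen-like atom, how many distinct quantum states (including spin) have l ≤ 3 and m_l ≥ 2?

Per l-value: l=2 → 1; l=3 → 2.
Orbitals: 1 + 2 = 3. Each orbital carries two spin states, so 3 × 2 = 6 states.

6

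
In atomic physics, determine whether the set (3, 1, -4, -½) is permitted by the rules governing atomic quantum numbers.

The magnetic quantum number must satisfy −l ≤ ml ≤ l. With l = 1, ml can only be -1, 0, 1, so ml = -4 is forbidden.

Invalid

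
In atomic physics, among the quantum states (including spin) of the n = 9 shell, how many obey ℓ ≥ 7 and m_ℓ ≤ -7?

For n = 9, ℓ ranges over 0 … 8.
The (ℓ, m_ℓ) pairs meeting ℓ ≥ 7 and m_ℓ ≤ -7 give: ℓ=7 → 1; ℓ=8 → 2.
Orbitals: 1 + 2 = 3. Each orbital carries two spin states, so 3 × 2 = 6 states.

6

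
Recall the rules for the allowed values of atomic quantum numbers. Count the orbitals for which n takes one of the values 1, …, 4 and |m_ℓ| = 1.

12

Work shell by shell — for each n, count the (ℓ, m_ℓ) pairs that satisfy |m_ℓ| = 1:
n=2 → 2; n=3 → 4; n=4 → 6.
Total orbitals: 2 + 4 + 6 = 12.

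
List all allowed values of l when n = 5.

0, 1, 2, 3, 4

l is an integer with 0 ≤ l ≤ n−1, so for n = 5: l = 0, 1, 2, 3, 4.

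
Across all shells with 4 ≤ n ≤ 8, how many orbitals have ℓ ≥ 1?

Count contributing orbitals for each principal shell:
n=4 → 15; n=5 → 24; n=6 → 35; n=7 → 48; n=8 → 63.
Total orbitals: 15 + 24 + 35 + 48 + 63 = 185.

185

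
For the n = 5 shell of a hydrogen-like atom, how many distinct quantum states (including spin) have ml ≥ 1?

20

Go through l = 0, …, 4 (the values permitted for n = 5).
Per l-value: l=1 → 1; l=2 → 2; l=3 → 3; l=4 → 4.
Orbitals: 1 + 2 + 3 + 4 = 10. Each orbital carries two spin states, so 10 × 2 = 20 states.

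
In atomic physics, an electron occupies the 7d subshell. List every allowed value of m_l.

The 7d subshell has l = 2, and m_l takes every integer from −l to +l. With l = 2 that gives the 5 values -2, -1, 0, 1, 2.

-2, -1, 0, 1, 2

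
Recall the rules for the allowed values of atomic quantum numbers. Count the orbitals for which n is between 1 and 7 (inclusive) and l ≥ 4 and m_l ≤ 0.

Go shell by shell, enumerating (l, m_l) with l ≥ 4 and m_l ≤ 0:
n=5 → 5; n=6 → 11; n=7 → 18.
Total orbitals: 5 + 11 + 18 = 34.

34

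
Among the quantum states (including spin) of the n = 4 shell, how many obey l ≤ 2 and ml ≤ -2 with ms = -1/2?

Orbitals with l ≤ 2 and ml ≤ -2, by l: l=2 → 1.
Orbitals: 1. With ms fixed to a single value there is one state per orbital, giving 1 state.

1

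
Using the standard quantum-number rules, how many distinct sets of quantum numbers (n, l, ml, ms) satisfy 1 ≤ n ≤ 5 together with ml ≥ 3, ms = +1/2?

Count contributing orbitals for each principal shell:
n=4 → 1; n=5 → 3.
Orbitals: 1 + 3 = 4. With ms fixed to +1/2 there is one state per orbital, so 4 states.

4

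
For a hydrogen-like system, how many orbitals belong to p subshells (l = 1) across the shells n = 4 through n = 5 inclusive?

A p subshell (l = 1) exists for every n ≥ 2, so shells n = 4, 5 each contribute one — 2 subshells.
Since each p subshell has 2·1+1 = 3 orbitals, the total is 2 × 3 = 6.

6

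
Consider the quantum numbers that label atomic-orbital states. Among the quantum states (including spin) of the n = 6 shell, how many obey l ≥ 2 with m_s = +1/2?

32

With n = 6 the allowed l are 0, 1, …, 5.
Per l-value: l=2 → 5; l=3 → 7; l=4 → 9; l=5 → 11.
Orbitals: 5 + 7 + 9 + 11 = 32. With m_s fixed to a single value there is one state per orbital, giving 32 states.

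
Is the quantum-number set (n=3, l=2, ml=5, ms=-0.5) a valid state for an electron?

Invalid

The magnetic quantum number must satisfy −l ≤ ml ≤ l. With l = 2, ml can only be -2, -1, 0, 1, 2, so ml = 5 is forbidden.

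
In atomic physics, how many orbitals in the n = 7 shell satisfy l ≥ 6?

13

The n = 7 shell has l = 0 through 6; check each.
The (l, ml) pairs meeting l ≥ 6 give: l=6 → 13.
Total orbitals: 13.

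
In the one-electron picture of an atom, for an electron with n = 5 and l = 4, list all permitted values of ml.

-4, -3, -2, -1, 0, 1, 2, 3, 4

ml takes every integer from −l to +l. With l = 4 that gives the 9 values -4, -3, -2, -1, 0, 1, 2, 3, 4.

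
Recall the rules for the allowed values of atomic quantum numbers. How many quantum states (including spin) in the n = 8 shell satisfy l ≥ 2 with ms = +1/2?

60

The n = 8 shell has l = 0 through 7; check each.
Per l-value: l=2 → 5; l=3 → 7; l=4 → 9; l=5 → 11; l=6 → 13; l=7 → 15.
Orbitals: 5 + 7 + 9 + 11 + 13 + 15 = 60. With ms fixed to a single value there is one state per orbital, giving 60 states.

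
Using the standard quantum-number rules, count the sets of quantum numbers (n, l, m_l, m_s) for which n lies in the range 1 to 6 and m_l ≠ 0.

For each n in the range, tally the orbitals obeying m_l ≠ 0:
n=2 → 2; n=3 → 6; n=4 → 12; n=5 → 20; n=6 → 30.
Orbitals: 2 + 6 + 12 + 20 + 30 = 70. Including both spin states (m_s = ±1/2) gives 2 × 70 = 140 states.

140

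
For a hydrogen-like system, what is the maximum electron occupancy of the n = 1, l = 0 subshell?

2

A subshell with l = 0 has 2l+1 = 1 orbital, each holding 2 electrons (spin ±1/2), so 1 × 2 = 2.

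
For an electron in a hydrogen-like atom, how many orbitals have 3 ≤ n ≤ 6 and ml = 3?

6

Per-shell orbital counts meeting the constraint:
n=4 → 1; n=5 → 2; n=6 → 3.
Total orbitals: 1 + 2 + 3 = 6.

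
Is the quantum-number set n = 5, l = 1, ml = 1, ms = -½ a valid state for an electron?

n = 5 is a positive integer. l = 1 satisfies 0 ≤ l ≤ n−1 = 4. ml = 1 lies in the range −l … +l (here −1 … 1). ms = -1/2 is one of ±1/2.
All four constraints are satisfied.

Valid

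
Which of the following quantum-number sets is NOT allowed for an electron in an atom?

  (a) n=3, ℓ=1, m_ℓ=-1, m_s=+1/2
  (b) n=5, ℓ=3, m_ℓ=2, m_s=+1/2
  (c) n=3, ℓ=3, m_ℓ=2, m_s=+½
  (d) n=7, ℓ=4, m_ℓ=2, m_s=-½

(c) has ℓ = 3 ≥ n = 3, violating 0 ≤ ℓ ≤ n−1.
The remaining sets (a), (b), (d) satisfy all four rules.

(c)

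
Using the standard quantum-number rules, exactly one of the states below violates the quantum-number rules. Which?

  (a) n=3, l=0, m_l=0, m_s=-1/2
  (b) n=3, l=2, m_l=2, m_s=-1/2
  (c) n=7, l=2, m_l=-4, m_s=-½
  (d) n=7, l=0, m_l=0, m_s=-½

(c)

(c) has |m_l| = 4 > l = 2, violating −l ≤ m_l ≤ l.
The remaining sets (a), (b), (d) satisfy all four rules.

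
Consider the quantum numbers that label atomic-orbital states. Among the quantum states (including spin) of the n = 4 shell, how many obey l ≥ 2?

Go through l = 0, …, 3 (the values permitted for n = 4).
Orbitals with l ≥ 2, by l: l=2 → 5; l=3 → 7.
Orbitals: 5 + 7 = 12. Each orbital carries two spin states, so 12 × 2 = 24 states.

24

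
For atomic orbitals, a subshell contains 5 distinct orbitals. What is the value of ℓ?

2ℓ+1 = 5 gives ℓ = 2.

ℓ = 2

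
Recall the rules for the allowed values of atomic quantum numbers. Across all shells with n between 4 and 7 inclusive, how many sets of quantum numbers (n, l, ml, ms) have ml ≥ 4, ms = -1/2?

10

Per-shell orbital counts meeting the constraint:
n=5 → 1; n=6 → 3; n=7 → 6.
Orbitals: 1 + 3 + 6 = 10. With ms fixed to -1/2 there is one state per orbital, so 10 states.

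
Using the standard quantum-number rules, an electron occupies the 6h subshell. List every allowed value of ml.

The 6h subshell has l = 5, and ml takes every integer from −l to +l. With l = 5 that gives the 11 values -5, -4, -3, -2, -1, 0, 1, 2, 3, 4, 5.

-5, -4, -3, -2, -1, 0, 1, 2, 3, 4, 5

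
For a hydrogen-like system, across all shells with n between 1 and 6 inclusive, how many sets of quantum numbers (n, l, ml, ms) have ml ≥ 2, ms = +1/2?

20

Go shell by shell, enumerating (l, ml) with ml ≥ 2:
n=3 → 1; n=4 → 3; n=5 → 6; n=6 → 10.
Orbitals: 1 + 3 + 6 + 10 = 20. With ms fixed to +1/2 there is one state per orbital, so 20 states.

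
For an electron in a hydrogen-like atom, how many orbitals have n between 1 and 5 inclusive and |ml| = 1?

Treat each shell separately and count matching orbitals:
n=2 → 2; n=3 → 4; n=4 → 6; n=5 → 8.
Total orbitals: 2 + 4 + 6 + 8 = 20.

20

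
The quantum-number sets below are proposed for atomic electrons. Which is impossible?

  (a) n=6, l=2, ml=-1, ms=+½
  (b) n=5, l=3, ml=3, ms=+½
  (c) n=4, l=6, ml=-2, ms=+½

(c)

(c) has l = 6 ≥ n = 4, violating 0 ≤ l ≤ n−1.
The remaining sets (a), (b) satisfy all four rules.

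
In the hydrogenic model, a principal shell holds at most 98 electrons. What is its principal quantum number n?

n = 7

2n² = 98 ⇒ n² = 49 ⇒ n = 7.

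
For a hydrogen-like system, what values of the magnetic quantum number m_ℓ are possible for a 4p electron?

-1, 0, 1

The 4p subshell has ℓ = 1, and m_ℓ takes every integer from −ℓ to +ℓ. With ℓ = 1 that gives the 3 values -1, 0, 1.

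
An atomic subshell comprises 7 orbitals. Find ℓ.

2ℓ+1 = 7 gives ℓ = 3.

ℓ = 3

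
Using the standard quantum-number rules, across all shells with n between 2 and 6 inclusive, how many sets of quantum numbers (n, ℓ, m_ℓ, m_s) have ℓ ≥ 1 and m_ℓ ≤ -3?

Go shell by shell, enumerating (ℓ, m_ℓ) with ℓ ≥ 1 and m_ℓ ≤ -3:
n=4 → 1; n=5 → 3; n=6 → 6.
Orbitals: 1 + 3 + 6 = 10. Including both spin states (m_s = ±1/2) gives 2 × 10 = 20 states.

20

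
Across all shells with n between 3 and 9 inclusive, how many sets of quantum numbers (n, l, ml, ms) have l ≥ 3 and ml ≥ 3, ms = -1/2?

For each n in the range, tally the orbitals obeying l ≥ 3 and ml ≥ 3:
n=4 → 1; n=5 → 3; n=6 → 6; n=7 → 10; n=8 → 15; n=9 → 21.
Orbitals: 1 + 3 + 6 + 10 + 15 + 21 = 56. With ms fixed to -1/2 there is one state per orbital, so 56 states.

56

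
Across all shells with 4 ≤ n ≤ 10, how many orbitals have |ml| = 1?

Per-shell orbital counts meeting the constraint:
n=4 → 6; n=5 → 8; n=6 → 10; n=7 → 12; n=8 → 14; n=9 → 16; n=10 → 18.
Total orbitals: 6 + 8 + 10 + 12 + 14 + 16 + 18 = 84.

84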